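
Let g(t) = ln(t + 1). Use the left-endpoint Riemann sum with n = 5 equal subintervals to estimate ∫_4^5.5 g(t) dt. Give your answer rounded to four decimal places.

2.5798

Δt = (5.5 − 4)/5 = 0.3.
Left endpoints: 4, 4.3, 4.6, 4.9, 5.2.
g(4) ≈ 1.6094, g(4.3) ≈ 1.6677, g(4.6) ≈ 1.7228, g(4.9) ≈ 1.7750, g(5.2) ≈ 1.8245.
Sum = Δt · [g(4) + g(4.3) + g(4.6) + g(4.9) + g(5.2)].
Sum ≈ 2.5798.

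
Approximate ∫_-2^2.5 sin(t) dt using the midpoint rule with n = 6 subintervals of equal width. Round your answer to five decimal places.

0.39417

Δt = (2.5 − (-2))/6 = 0.75.
Midpoints: -1.625, -0.875, -0.125, 0.625, 1.375, 2.125.
f(-1.625) ≈ -0.99853, f(-0.875) ≈ -0.76754, f(-0.125) ≈ -0.12467, f(0.625) ≈ 0.58510, f(1.375) ≈ 0.98089, f(2.125) ≈ 0.85032.
Sum = Δt · [f(-1.625) + f(-0.875) + f(-0.125) + ...].
Sum ≈ 0.39417.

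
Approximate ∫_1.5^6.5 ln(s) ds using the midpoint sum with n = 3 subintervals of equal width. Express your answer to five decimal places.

6.61366

Δs = (6.5 − 1.5)/3 = 5/3.
Midpoints: 7/3, 4, 17/3.
f(7/3) ≈ 0.84730, f(4) ≈ 1.38629, f(17/3) ≈ 1.73460.
Sum = Δs · [f(7/3) + f(4) + f(17/3)].
Sum ≈ 6.61366.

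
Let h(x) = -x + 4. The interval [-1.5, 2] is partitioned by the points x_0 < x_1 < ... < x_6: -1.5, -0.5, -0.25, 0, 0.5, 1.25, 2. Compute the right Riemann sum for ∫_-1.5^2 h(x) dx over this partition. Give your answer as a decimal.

11.875

Subinterval widths: 1, 0.25, 0.25, 0.5, 0.75, 0.75.
Right endpoints: -0.5, -0.25, 0, 0.5, 1.25, 2.
h(-0.5) = 4.5, h(-0.25) = 4.25, h(0) = 4, h(0.5) = 3.5, h(1.25) = 2.75, h(2) = 2.
Sum = Σ Δx_i · h(x_i).
Sum = 11.875.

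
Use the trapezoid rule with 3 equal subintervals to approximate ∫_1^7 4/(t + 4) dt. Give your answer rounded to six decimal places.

3.195382

Δt = (7 − 1)/3 = 2.
f(1) = 0.8, f(3) = 4/7, f(5) = 4/9, f(7) = 4/11.
T_3 = (Δt/2)·[f(t_0) + 2f(t_1) + 2f(t_2) + f(t_3)].
Sum ≈ 3.195382.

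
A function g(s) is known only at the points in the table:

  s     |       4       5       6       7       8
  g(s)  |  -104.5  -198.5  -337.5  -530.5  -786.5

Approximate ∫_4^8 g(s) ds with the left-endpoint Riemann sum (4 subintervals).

-1171

Δs = 1.
Sum = 1·[(-104.5) + (-198.5) + (-337.5) + (-530.5)] = -1171.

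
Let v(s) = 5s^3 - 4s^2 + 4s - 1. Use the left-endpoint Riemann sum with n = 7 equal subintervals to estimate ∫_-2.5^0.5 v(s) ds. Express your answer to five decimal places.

-111.08418

Δs = (0.5 − (-2.5))/7 = 3/7.
Left endpoints: -2.5, -29/14, -23/14, -17/14, -11/14, -5/14, 1/14.
v(-2.5) = -114.125, v(-29/14) = -194521/2744, v(-23/14) = -111235/2744, v(-17/14) = -56821/2744, v(-11/14) = -24799/2744, v(-5/14) = -8689/2744, v(1/14) = -2011/2744.
Sum = Δs · [v(-2.5) + v(-29/14) + v(-23/14) + ...].
Sum ≈ -111.08418.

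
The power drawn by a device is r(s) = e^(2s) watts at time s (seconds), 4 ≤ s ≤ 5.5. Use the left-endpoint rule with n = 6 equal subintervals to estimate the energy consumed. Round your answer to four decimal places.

Δs = (5.5 − 4)/6 = 0.25.
Left endpoints: 4, 4.25, 4.5, 4.75, 5, 5.25.
r(4) ≈ 2980.9580, r(4.25) ≈ 4914.7688, r(4.5) ≈ 8103.0839, r(4.75) ≈ 13359.7268, r(5) ≈ 22026.4658, r(5.25) ≈ 36315.5027.
Sum = Δs · [r(4) + r(4.25) + r(4.5) + ...].
Sum ≈ 21925.1265.

21925.1265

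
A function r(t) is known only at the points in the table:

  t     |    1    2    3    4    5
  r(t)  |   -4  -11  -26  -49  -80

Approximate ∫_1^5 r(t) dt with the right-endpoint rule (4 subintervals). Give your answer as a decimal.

Δt = 1.
Sum = 1·[(-11) + (-26) + (-49) + (-80)] = -166.

-166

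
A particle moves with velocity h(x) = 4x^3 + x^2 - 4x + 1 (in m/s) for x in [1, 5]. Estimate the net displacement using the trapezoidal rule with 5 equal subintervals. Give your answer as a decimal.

637.12

Δx = (5 − 1)/5 = 0.8.
h(1) = 2, h(1.8) = 20.368, h(2.6) = 67.664, h(3.4) = 156.176, h(4.2) = 298.192, h(5) = 506.
T_5 = (Δx/2)·[h(x_0) + 2h(x_1) + ... + 2h(x_{4}) + h(x_5)].
Sum = 637.12.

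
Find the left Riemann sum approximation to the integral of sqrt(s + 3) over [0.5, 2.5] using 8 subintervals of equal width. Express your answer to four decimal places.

4.1742

Δs = (2.5 − 0.5)/8 = 0.25.
Left endpoints: 0.5, 0.75, 1, 1.25, 1.5, 1.75, 2, 2.25.
f(0.5) ≈ 1.8708, f(0.75) ≈ 1.9365, f(1) ≈ 2.0000, f(1.25) ≈ 2.0616, f(1.5) ≈ 2.1213, f(1.75) ≈ 2.1794, f(2) ≈ 2.2361, f(2.25) ≈ 2.2913.
Sum = Δs · [f(0.5) + f(0.75) + f(1) + ...].
Sum ≈ 4.1742.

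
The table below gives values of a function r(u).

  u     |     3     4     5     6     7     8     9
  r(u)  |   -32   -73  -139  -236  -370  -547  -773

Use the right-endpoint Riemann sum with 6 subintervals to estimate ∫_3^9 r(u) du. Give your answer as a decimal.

-2138

Δu = 1.
Sum = 1·[(-73) + (-139) + (-236) + (-370) + (-547) + (-773)] = -2138.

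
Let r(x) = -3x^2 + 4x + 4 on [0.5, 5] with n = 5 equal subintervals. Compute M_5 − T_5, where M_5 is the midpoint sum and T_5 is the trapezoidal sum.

M_5 = -56.46375.
T_5 = -59.1975.
M_5 − T_5 = 2.73375.

2.73375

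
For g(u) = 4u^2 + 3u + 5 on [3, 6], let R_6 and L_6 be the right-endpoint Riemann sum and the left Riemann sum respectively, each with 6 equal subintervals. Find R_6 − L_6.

58.5

R_6 = 337.25.
L_6 = 278.75.
R_6 − L_6 = 58.5.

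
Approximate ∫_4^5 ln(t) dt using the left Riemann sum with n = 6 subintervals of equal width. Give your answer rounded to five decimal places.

Δt = (5 − 4)/6 = 1/6.
Left endpoints: 4, 25/6, 13/3, 4.5, 14/3, 29/6.
f(4) ≈ 1.38629, f(25/6) ≈ 1.42712, f(13/3) ≈ 1.46634, f(4.5) ≈ 1.50408, f(14/3) ≈ 1.54045, f(29/6) ≈ 1.57554.
Sum = Δt · [f(4) + f(25/6) + f(13/3) + ...].
Sum ≈ 1.48330.

1.48330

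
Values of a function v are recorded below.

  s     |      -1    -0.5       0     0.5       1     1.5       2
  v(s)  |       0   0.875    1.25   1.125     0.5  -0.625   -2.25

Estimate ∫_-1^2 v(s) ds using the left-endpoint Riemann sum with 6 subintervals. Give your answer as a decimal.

1.5625

Δs = 0.5.
Sum = 0.5·[0 + 0.875 + 1.25 + 1.125 + 0.5 + (-0.625)] = 1.5625.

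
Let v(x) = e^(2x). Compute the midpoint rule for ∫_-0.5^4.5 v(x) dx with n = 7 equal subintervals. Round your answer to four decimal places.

Δx = (4.5 − (-0.5))/7 = 5/7.
Midpoints: -1/7, 4/7, 9/7, 2, 19/7, 24/7, 29/7.
v(-1/7) ≈ 0.7515, v(4/7) ≈ 3.1357, v(9/7) ≈ 13.0845, v(2) ≈ 54.5982, v(19/7) ≈ 227.8236, v(24/7) ≈ 950.6470, v(29/7) ≈ 3966.7972.
Sum = Δx · [v(-1/7) + v(4/7) + v(9/7) + ...].
Sum ≈ 3726.3126.

3726.3126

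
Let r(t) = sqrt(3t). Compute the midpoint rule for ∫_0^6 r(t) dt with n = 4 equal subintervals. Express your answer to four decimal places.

17.1312

Δt = (6 − 0)/4 = 1.5.
Midpoints: 0.75, 2.25, 3.75, 5.25.
r(0.75) ≈ 1.5000, r(2.25) ≈ 2.5981, r(3.75) ≈ 3.3541, r(5.25) ≈ 3.9686.
Sum = Δt · [r(0.75) + r(2.25) + r(3.75) + r(5.25)].
Sum ≈ 17.1312.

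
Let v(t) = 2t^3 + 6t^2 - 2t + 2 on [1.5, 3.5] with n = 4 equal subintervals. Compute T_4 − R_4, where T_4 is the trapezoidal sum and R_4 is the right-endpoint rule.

T_4 = 147.25.
R_4 = 181.
T_4 − R_4 = -33.75.

-33.75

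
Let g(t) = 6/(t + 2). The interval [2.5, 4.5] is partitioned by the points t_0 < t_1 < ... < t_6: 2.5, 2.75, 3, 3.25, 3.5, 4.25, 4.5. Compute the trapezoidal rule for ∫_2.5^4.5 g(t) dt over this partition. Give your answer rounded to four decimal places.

2.2090

Subinterval widths: 0.25, 0.25, 0.25, 0.25, 0.75, 0.25.
g(2.5) = 4/3, g(2.75) = 24/19, g(3) = 1.2, g(3.25) = 8/7, g(3.5) = 12/11, g(4.25) = 0.96, g(4.5) = 12/13.
On each subinterval the trapezoid contributes (Δt_i/2)·[g(t_{i-1}) + g(t_i)].
Sum ≈ 2.2090.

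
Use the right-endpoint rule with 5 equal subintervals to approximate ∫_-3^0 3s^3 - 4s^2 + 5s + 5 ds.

-67.8

Δs = (0 − (-3))/5 = 0.6.
Right endpoints: -2.4, -1.8, -1.2, -0.6, 0.
f(-2.4) = -71.512, f(-1.8) = -34.456, f(-1.2) = -11.944, f(-0.6) = -0.088, f(0) = 5.
Sum = Δs · [f(-2.4) + f(-1.8) + f(-1.2) + f(-0.6) + f(0)].
Sum = -67.8.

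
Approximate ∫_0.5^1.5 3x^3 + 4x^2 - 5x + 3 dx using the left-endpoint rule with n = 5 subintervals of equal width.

4.895

Δx = (1.5 − 0.5)/5 = 0.2.
Left endpoints: 0.5, 0.7, 0.9, 1.1, 1.3.
f(0.5) = 1.875, f(0.7) = 2.489, f(0.9) = 3.927, f(1.1) = 6.333, f(1.3) = 9.851.
Sum = Δx · [f(0.5) + f(0.7) + f(0.9) + f(1.1) + f(1.3)].
Sum = 4.895.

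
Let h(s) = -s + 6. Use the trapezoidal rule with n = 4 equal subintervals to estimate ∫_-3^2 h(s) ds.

32.5

Δs = (2 − (-3))/4 = 1.25.
h(-3) = 9, h(-1.75) = 7.75, h(-0.5) = 6.5, h(0.75) = 5.25, h(2) = 4.
T_4 = (Δs/2)·[h(s_0) + 2h(s_1) + 2h(s_2) + 2h(s_3) + h(s_4)].
Sum = 32.5.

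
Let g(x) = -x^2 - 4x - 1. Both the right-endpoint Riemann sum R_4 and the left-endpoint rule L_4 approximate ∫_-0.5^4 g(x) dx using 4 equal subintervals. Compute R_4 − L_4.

R_4 = -77.30859375.
L_4 = -39.33984375.
R_4 − L_4 = -37.96875.

-37.96875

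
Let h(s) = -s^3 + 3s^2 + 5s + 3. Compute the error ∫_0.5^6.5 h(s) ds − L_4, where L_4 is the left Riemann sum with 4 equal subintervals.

Exact integral: ∫_0.5^6.5 h(s) ds = -48.75.
L_4 = 23.25.
Error = -48.75 − 23.25 = -72.

-72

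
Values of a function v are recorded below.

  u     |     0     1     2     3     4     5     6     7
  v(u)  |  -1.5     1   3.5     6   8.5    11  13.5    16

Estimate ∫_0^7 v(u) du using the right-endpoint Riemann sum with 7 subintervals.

Δu = 1.
Sum = 1·[1 + 3.5 + 6 + 8.5 + 11 + 13.5 + 16] = 59.5.

59.5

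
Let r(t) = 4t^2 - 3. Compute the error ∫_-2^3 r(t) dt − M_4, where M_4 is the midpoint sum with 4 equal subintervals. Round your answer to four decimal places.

Exact integral: ∫_-2^3 r(t) dt ≈ 31.666667.
M_4 = 29.0625.
Error ≈ 31.666667 − 29.0625 ≈ 2.6042.

2.6042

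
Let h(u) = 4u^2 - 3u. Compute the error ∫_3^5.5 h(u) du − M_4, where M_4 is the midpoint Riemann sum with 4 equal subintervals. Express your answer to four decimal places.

0.3255

Exact integral: ∫_3^5.5 h(u) du ≈ 153.958333.
M_4 = 153.6328125.
Error ≈ 153.958333 − 153.6328125 ≈ 0.3255.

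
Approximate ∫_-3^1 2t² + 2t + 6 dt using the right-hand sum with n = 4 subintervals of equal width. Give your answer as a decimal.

32

Δt = (1 − (-3))/4 = 1.
Right endpoints: -2, -1, 0, 1.
f(-2) = 10, f(-1) = 6, f(0) = 6, f(1) = 10.
Sum = Δt · [f(-2) + f(-1) + f(0) + f(1)].
Sum = 32.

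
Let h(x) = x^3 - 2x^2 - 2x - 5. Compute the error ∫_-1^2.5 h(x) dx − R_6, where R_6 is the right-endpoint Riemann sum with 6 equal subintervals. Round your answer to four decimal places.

0.2056

Exact integral: ∫_-1^2.5 h(x) dx ≈ -24.317708.
R_6 ≈ -24.523293.
Error ≈ -24.317708 − (-24.523293) ≈ 0.2056.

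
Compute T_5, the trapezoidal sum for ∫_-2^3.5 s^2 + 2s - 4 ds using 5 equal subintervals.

4.3175

Δs = (3.5 − (-2))/5 = 1.1.
f(-2) = -4, f(-0.9) = -4.99, f(0.2) = -3.56, f(1.3) = 0.29, f(2.4) = 6.56, f(3.5) = 15.25.
T_5 = (Δs/2)·[f(s_0) + 2f(s_1) + ... + 2f(s_{4}) + f(s_5)].
Sum = 4.3175.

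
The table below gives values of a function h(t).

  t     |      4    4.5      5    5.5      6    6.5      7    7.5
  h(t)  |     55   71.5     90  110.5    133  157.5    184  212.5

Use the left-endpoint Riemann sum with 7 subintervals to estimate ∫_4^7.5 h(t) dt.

Δt = 0.5.
Sum = 0.5·[55 + 71.5 + 90 + 110.5 + 133 + 157.5 + 184] = 400.75.

400.75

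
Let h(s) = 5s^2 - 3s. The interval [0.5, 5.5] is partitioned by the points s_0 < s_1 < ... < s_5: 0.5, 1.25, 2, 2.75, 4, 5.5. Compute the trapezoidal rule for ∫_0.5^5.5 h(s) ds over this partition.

Subinterval widths: 0.75, 0.75, 0.75, 1.25, 1.5.
h(0.5) = -0.25, h(1.25) = 4.0625, h(2) = 14, h(2.75) = 29.5625, h(4) = 68, h(5.5) = 134.75.
On each subinterval the trapezoid contributes (Δs_i/2)·[h(s_{i-1}) + h(s_i)].
Sum = 237.578125.

237.578125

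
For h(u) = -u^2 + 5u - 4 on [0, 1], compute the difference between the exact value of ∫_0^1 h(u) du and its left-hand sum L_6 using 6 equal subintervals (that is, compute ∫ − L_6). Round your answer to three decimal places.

0.338

Exact integral: ∫_0^1 h(u) du ≈ -1.83333.
L_6 ≈ -2.17130.
Error ≈ -1.83333 − (-2.17130) ≈ 0.338.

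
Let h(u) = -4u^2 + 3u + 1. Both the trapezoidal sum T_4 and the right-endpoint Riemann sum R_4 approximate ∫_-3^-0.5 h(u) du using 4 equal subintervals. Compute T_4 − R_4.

-13.28125

T_4 = -47.109375.
R_4 = -33.828125.
T_4 − R_4 = -13.28125.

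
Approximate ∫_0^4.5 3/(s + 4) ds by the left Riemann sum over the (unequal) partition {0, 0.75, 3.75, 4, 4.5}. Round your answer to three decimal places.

2.742

Subinterval widths: 0.75, 3, 0.25, 0.5.
Left endpoints: 0, 0.75, 3.75, 4.
f(0) = 0.75, f(0.75) = 12/19, f(3.75) = 12/31, f(4) = 0.375.
Sum = Σ Δs_i · f(s_i).
Sum ≈ 2.742.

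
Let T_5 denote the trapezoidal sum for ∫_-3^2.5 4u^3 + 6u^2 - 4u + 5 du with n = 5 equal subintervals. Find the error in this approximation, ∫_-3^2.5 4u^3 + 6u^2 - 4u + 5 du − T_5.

Exact integral: ∫_-3^2.5 f(u) du = 76.3125.
T_5 = 79.64.
Error = 76.3125 − 79.64 = -3.3275.

-3.3275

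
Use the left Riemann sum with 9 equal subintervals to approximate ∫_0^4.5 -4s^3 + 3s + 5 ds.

-274.5

Δs = (4.5 − 0)/9 = 0.5.
Left endpoints: 0, 0.5, 1, 1.5, 2, 2.5, 3, 3.5, 4.
f(0) = 5, f(0.5) = 6, f(1) = 4, f(1.5) = -4, f(2) = -21, f(2.5) = -50, f(3) = -94, f(3.5) = -156, f(4) = -239.
Sum = Δs · [f(0) + f(0.5) + f(1) + ...].
Sum = -274.5.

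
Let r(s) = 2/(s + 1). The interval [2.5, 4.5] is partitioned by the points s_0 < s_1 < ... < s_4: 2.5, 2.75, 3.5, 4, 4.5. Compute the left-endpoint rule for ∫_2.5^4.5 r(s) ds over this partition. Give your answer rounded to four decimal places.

Subinterval widths: 0.25, 0.75, 0.5, 0.5.
Left endpoints: 2.5, 2.75, 3.5, 4.
r(2.5) = 4/7, r(2.75) = 8/15, r(3.5) = 4/9, r(4) = 0.4.
Sum = Σ Δs_i · r(s_i).
Sum ≈ 0.9651.

0.9651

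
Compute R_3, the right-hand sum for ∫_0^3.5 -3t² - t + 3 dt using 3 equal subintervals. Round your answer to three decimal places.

Δt = (3.5 − 0)/3 = 7/6.
Right endpoints: 7/6, 7/3, 3.5.
f(7/6) = -2.25, f(7/3) = -47/3, f(3.5) = -37.25.
Sum = Δt · [f(7/6) + f(7/3) + f(3.5)].
Sum ≈ -64.361.

-64.361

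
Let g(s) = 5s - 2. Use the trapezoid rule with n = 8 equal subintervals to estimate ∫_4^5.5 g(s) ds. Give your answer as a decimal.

Δs = (5.5 − 4)/8 = 0.1875.
g(4) = 18, g(4.1875) = 18.9375, g(4.375) = 19.875, g(4.5625) = 20.8125, g(4.75) = 21.75, g(4.9375) = 22.6875, g(5.125) = 23.625, g(5.3125) = 24.5625, g(5.5) = 25.5.
T_8 = (Δs/2)·[g(s_0) + 2g(s_1) + ... + 2g(s_{7}) + g(s_8)].
Sum = 32.625.

32.625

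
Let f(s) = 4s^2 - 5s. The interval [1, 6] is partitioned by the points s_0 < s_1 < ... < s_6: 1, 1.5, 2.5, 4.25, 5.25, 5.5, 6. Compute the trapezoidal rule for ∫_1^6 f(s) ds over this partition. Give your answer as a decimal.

Subinterval widths: 0.5, 1, 1.75, 1, 0.25, 0.5.
f(1) = -1, f(1.5) = 1.5, f(2.5) = 12.5, f(4.25) = 51, f(5.25) = 84, f(5.5) = 93.5, f(6) = 114.
On each subinterval the trapezoid contributes (Δs_i/2)·[f(s_{i-1}) + f(s_i)].
Sum = 204.25.

204.25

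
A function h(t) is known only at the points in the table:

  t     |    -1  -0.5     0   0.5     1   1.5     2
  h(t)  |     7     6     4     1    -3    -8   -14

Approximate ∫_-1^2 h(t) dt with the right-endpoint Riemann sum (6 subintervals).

Δt = 0.5.
Sum = 0.5·[6 + 4 + 1 + (-3) + (-8) + (-14)] = -7.

-7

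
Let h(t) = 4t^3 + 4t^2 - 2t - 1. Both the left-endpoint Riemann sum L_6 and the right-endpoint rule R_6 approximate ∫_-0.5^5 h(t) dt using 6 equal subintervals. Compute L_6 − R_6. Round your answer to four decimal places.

-539.4583

L_6 ≈ 515.669560.
R_6 ≈ 1055.127894.
L_6 − R_6 ≈ -539.4583.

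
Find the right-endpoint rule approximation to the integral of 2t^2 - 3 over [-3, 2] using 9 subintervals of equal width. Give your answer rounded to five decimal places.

6.06996

Δt = (2 − (-3))/9 = 5/9.
Right endpoints: -22/9, -17/9, -4/3, -7/9, -2/9, 1/3, 8/9, 13/9, 2.
f(-22/9) = 725/81, f(-17/9) = 335/81, f(-4/3) = 5/9, f(-7/9) = -145/81, f(-2/9) = -235/81, f(1/3) = -25/9, f(8/9) = -115/81, f(13/9) = 95/81, f(2) = 5.
Sum = Δt · [f(-22/9) + f(-17/9) + f(-4/3) + ...].
Sum ≈ 6.06996.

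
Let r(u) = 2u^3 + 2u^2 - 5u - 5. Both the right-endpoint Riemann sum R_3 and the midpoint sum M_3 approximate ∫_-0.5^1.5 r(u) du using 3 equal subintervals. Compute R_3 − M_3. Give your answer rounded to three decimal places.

1.444

R_3 ≈ -9.09259.
M_3 ≈ -10.53704.
R_3 − M_3 ≈ 1.444.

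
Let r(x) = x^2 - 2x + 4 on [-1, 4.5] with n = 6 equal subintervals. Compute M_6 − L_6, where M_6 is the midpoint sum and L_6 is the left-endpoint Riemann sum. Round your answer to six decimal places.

M_6 ≈ 33.07320602.
L_6 ≈ 30.44733796.
M_6 − L_6 ≈ 2.625868.

2.625868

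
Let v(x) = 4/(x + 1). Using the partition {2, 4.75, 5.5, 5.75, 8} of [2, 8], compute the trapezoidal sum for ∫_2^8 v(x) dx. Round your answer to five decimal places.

4.59916

Subinterval widths: 2.75, 0.75, 0.25, 2.25.
v(2) = 4/3, v(4.75) = 16/23, v(5.5) = 8/13, v(5.75) = 16/27, v(8) = 4/9.
On each subinterval the trapezoid contributes (Δx_i/2)·[v(x_{i-1}) + v(x_i)].
Sum ≈ 4.59916.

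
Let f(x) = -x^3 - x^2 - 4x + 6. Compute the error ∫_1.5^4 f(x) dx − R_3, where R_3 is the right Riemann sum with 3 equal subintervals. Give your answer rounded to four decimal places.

37.8328

Exact integral: ∫_1.5^4 f(x) dx ≈ -95.442708.
R_3 ≈ -133.275463.
Error ≈ -95.442708 − (-133.275463) ≈ 37.8328.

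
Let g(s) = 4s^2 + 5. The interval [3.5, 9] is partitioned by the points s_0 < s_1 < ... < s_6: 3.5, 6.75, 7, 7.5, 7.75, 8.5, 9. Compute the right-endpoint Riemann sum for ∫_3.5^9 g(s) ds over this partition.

Subinterval widths: 3.25, 0.25, 0.5, 0.25, 0.75, 0.5.
Right endpoints: 6.75, 7, 7.5, 7.75, 8.5, 9.
g(6.75) = 187.25, g(7) = 201, g(7.5) = 230, g(7.75) = 245.25, g(8.5) = 294, g(9) = 329.
Sum = Σ Δs_i · g(s_i).
Sum = 1220.125.

1220.125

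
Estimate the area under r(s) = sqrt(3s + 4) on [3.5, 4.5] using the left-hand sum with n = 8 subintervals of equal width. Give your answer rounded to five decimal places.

3.97502

Δs = (4.5 − 3.5)/8 = 0.125.
Left endpoints: 3.5, 3.625, 3.75, 3.875, 4, 4.125, 4.25, 4.375.
r(3.5) ≈ 3.80789, r(3.625) ≈ 3.85681, r(3.75) ≈ 3.90512, r(3.875) ≈ 3.95285, r(4) ≈ 4.00000, r(4.125) ≈ 4.04660, r(4.25) ≈ 4.09268, r(4.375) ≈ 4.13824.
Sum = Δs · [r(3.5) + r(3.625) + r(3.75) + ...].
Sum ≈ 3.97502.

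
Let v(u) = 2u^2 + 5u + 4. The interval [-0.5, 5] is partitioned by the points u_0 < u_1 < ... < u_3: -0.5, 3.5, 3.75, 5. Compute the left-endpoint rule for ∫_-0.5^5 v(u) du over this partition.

Subinterval widths: 4, 0.25, 1.25.
Left endpoints: -0.5, 3.5, 3.75.
v(-0.5) = 2, v(3.5) = 46, v(3.75) = 50.875.
Sum = Σ Δu_i · v(u_i).
Sum = 83.09375.

83.09375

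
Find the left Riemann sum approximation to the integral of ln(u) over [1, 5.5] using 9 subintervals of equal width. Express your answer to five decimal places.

4.43304

Δu = (5.5 − 1)/9 = 0.5.
Left endpoints: 1, 1.5, 2, 2.5, 3, 3.5, 4, 4.5, 5.
f(1) ≈ 0.00000, f(1.5) ≈ 0.40547, f(2) ≈ 0.69315, f(2.5) ≈ 0.91629, f(3) ≈ 1.09861, f(3.5) ≈ 1.25276, f(4) ≈ 1.38629, f(4.5) ≈ 1.50408, f(5) ≈ 1.60944.
Sum = Δu · [f(1) + f(1.5) + f(2) + ...].
Sum ≈ 4.43304.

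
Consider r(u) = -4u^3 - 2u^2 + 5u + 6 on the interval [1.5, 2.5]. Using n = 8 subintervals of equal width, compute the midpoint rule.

Δu = (2.5 − 1.5)/8 = 0.125.
Midpoints: 1.5625, 1.6875, 1.8125, 1.9375, 2.0625, 2.1875, 2.3125, 2.4375.
r(1.5625) = -6481/1024, r(1.6875) = -10731/1024, r(1.8125) = -15693/1024, r(1.9375) = -21415/1024, r(2.0625) = -27945/1024, r(2.1875) = -35331/1024, r(2.3125) = -43621/1024, r(2.4375) = -52863/1024.
Sum = Δu · [r(1.5625) + r(1.6875) + r(1.8125) + ...].
Sum = -26.1328125.

-26.1328125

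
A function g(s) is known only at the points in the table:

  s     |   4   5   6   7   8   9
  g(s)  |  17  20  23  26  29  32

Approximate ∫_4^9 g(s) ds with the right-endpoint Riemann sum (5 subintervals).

Δs = 1.
Sum = 1·[20 + 23 + 26 + 29 + 32] = 130.

130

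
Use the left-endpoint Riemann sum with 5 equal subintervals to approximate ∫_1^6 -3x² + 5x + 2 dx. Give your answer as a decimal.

Δx = (6 − 1)/5 = 1.
Left endpoints: 1, 2, 3, 4, 5.
f(1) = 4, f(2) = 0, f(3) = -10, f(4) = -26, f(5) = -48.
Sum = Δx · [f(1) + f(2) + f(3) + f(4) + f(5)].
Sum = -80.

-80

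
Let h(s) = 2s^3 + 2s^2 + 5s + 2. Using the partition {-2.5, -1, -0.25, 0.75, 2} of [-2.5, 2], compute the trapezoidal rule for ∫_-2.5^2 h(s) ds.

6.609375

Subinterval widths: 1.5, 0.75, 1, 1.25.
h(-2.5) = -29.25, h(-1) = -3, h(-0.25) = 0.84375, h(0.75) = 7.71875, h(2) = 36.
On each subinterval the trapezoid contributes (Δs_i/2)·[h(s_{i-1}) + h(s_i)].
Sum = 6.609375.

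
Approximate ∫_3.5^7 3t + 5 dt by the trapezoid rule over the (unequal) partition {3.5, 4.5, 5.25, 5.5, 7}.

72.625

Subinterval widths: 1, 0.75, 0.25, 1.5.
f(3.5) = 15.5, f(4.5) = 18.5, f(5.25) = 20.75, f(5.5) = 21.5, f(7) = 26.
On each subinterval the trapezoid contributes (Δt_i/2)·[f(t_{i-1}) + f(t_i)].
Sum = 72.625.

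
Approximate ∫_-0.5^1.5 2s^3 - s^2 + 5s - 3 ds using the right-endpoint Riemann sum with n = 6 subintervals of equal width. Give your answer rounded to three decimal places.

2.907

Δs = (1.5 − (-0.5))/6 = 1/3.
Right endpoints: -1/6, 1/6, 0.5, 5/6, 7/6, 1.5.
f(-1/6) = -209/54, f(1/6) = -59/27, f(0.5) = -0.5, f(5/6) = 44/27, f(7/6) = 251/54, f(1.5) = 9.
Sum = Δs · [f(-1/6) + f(1/6) + f(0.5) + ...].
Sum ≈ 2.907.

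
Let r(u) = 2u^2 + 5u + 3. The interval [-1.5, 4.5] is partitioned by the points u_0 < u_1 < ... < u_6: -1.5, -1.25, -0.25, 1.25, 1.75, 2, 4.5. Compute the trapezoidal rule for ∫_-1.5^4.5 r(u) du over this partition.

132.71875

Subinterval widths: 0.25, 1, 1.5, 0.5, 0.25, 2.5.
r(-1.5) = 0, r(-1.25) = -0.125, r(-0.25) = 1.875, r(1.25) = 12.375, r(1.75) = 17.875, r(2) = 21, r(4.5) = 66.
On each subinterval the trapezoid contributes (Δu_i/2)·[r(u_{i-1}) + r(u_i)].
Sum = 132.71875.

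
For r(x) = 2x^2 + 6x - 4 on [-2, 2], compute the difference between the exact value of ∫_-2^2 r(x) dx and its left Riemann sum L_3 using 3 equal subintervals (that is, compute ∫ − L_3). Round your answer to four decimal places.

13.6296

Exact integral: ∫_-2^2 r(x) dx ≈ -5.333333.
L_3 ≈ -18.962963.
Error ≈ -5.333333 − (-18.962963) ≈ 13.6296.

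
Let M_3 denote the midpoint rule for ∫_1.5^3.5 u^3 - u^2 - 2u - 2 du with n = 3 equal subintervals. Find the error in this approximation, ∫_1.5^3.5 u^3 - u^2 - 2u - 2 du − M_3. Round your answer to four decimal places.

0.4815

Exact integral: ∫_1.5^3.5 f(u) du ≈ 9.083333.
M_3 ≈ 8.601852.
Error ≈ 9.083333 − 8.601852 ≈ 0.4815.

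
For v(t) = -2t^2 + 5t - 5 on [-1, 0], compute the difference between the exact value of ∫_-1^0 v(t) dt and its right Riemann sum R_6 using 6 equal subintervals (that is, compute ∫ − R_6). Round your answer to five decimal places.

Exact integral: ∫_-1^0 v(t) dt ≈ -8.1666667.
R_6 ≈ -7.5925926.
Error ≈ -8.1666667 − (-7.5925926) ≈ -0.57407.

-0.57407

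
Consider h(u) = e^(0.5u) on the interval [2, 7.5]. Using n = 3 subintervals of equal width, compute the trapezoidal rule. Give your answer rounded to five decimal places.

Δu = (7.5 − 2)/3 = 11/6.
h(2) ≈ 2.71828, h(23/6) ≈ 6.79826, h(17/3) ≈ 17.00204, h(7.5) ≈ 42.52108.
T_3 = (Δu/2)·[h(u_0) + 2h(u_1) + 2h(u_2) + h(u_3)].
Sum ≈ 85.10330.

85.10330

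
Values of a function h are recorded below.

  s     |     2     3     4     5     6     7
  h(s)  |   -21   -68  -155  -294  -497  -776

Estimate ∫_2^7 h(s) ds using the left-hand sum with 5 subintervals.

-1035

Δs = 1.
Sum = 1·[(-21) + (-68) + (-155) + (-294) + (-497)] = -1035.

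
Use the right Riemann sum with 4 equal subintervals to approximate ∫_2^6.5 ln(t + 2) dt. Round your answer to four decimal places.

Δt = (6.5 − 2)/4 = 1.125.
Right endpoints: 3.125, 4.25, 5.375, 6.5.
f(3.125) ≈ 1.6341, f(4.25) ≈ 1.8326, f(5.375) ≈ 1.9981, f(6.5) ≈ 2.1401.
Sum = Δt · [f(3.125) + f(4.25) + f(5.375) + f(6.5)].
Sum ≈ 8.5555.

8.5555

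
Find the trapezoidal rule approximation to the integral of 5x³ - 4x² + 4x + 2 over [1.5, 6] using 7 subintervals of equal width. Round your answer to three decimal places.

Δx = (6 − 1.5)/7 = 9/14.
f(1.5) = 15.875, f(15/7) = 14201/343, f(39/14) = 247483/2744, f(24/7) = 58382/343, f(57/14) = 794197/2744, f(33/7) = 156347/343, f(75/14) = 1858663/2744, f(6) = 962.
T_7 = (Δx/2)·[f(x_0) + 2f(x_1) + ... + 2f(x_{6}) + f(x_7)].
Sum ≈ 1422.867.

1422.867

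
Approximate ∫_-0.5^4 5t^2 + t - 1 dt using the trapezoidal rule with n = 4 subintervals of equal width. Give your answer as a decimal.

114.99609375

Δt = (4 − (-0.5))/4 = 1.125.
f(-0.5) = -0.25, f(0.625) = 1.578125, f(1.75) = 16.0625, f(2.875) = 43.203125, f(4) = 83.
T_4 = (Δt/2)·[f(t_0) + 2f(t_1) + 2f(t_2) + 2f(t_3) + f(t_4)].
Sum = 114.99609375.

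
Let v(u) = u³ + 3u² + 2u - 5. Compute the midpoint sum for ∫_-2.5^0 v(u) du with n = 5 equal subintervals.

Δu = (0 − (-2.5))/5 = 0.5.
Midpoints: -2.25, -1.75, -1.25, -0.75, -0.25.
v(-2.25) = -5.703125, v(-1.75) = -4.671875, v(-1.25) = -4.765625, v(-0.75) = -5.234375, v(-0.25) = -5.328125.
Sum = Δu · [v(-2.25) + v(-1.75) + v(-1.25) + v(-0.75) + v(-0.25)].
Sum = -12.8515625.

-12.8515625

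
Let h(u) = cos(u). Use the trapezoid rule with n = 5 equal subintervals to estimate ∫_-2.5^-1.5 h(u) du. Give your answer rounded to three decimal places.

-0.398

Δu = (-1.5 − (-2.5))/5 = 0.2.
h(-2.5) ≈ -0.801, h(-2.3) ≈ -0.666, h(-2.1) ≈ -0.505, h(-1.9) ≈ -0.323, h(-1.7) ≈ -0.129, h(-1.5) ≈ 0.071.
T_5 = (Δu/2)·[h(u_0) + 2h(u_1) + ... + 2h(u_{4}) + h(u_5)].
Sum ≈ -0.398.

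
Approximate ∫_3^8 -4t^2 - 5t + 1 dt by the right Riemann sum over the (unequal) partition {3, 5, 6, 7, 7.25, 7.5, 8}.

-925.25

Subinterval widths: 2, 1, 1, 0.25, 0.25, 0.5.
Right endpoints: 5, 6, 7, 7.25, 7.5, 8.
f(5) = -124, f(6) = -173, f(7) = -230, f(7.25) = -245.5, f(7.5) = -261.5, f(8) = -295.
Sum = Σ Δt_i · f(t_i).
Sum = -925.25.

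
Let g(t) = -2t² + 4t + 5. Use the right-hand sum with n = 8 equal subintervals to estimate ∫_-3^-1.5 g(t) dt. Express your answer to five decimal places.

-19.93945

Δt = (-1.5 − (-3))/8 = 0.1875.
Right endpoints: -2.8125, -2.625, -2.4375, -2.25, -2.0625, -1.875, -1.6875, -1.5.
g(-2.8125) = -22.0703125, g(-2.625) = -19.28125, g(-2.4375) = -16.6328125, g(-2.25) = -14.125, g(-2.0625) = -11.7578125, g(-1.875) = -9.53125, g(-1.6875) = -7.4453125, g(-1.5) = -5.5.
Sum = Δt · [g(-2.8125) + g(-2.625) + g(-2.4375) + ...].
Sum ≈ -19.93945.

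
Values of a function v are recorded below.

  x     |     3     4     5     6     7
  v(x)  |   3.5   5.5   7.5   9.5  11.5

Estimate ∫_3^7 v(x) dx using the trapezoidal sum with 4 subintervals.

Δx = 1.
T_4 = (1/2)·[3.5 + 2·5.5 + 2·7.5 + 2·9.5 + 11.5] = 30.

30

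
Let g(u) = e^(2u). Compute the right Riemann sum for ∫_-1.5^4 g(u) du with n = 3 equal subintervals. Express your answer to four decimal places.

Δu = (4 − (-1.5))/3 = 11/6.
Right endpoints: 1/3, 13/6, 4.
g(1/3) ≈ 1.9477, g(13/6) ≈ 76.1979, g(4) ≈ 2980.9580.
Sum = Δu · [g(1/3) + g(13/6) + g(4)].
Sum ≈ 5608.3566.

5608.3566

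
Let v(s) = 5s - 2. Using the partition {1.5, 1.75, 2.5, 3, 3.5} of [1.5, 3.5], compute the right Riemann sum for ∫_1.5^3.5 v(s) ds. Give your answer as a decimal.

Subinterval widths: 0.25, 0.75, 0.5, 0.5.
Right endpoints: 1.75, 2.5, 3, 3.5.
v(1.75) = 6.75, v(2.5) = 10.5, v(3) = 13, v(3.5) = 15.5.
Sum = Σ Δs_i · v(s_i).
Sum = 23.8125.

23.8125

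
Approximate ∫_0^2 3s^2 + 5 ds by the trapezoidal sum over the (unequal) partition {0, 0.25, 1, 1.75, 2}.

Subinterval widths: 0.25, 0.75, 0.75, 0.25.
f(0) = 5, f(0.25) = 5.1875, f(1) = 8, f(1.75) = 14.1875, f(2) = 17.
On each subinterval the trapezoid contributes (Δs_i/2)·[f(s_{i-1}) + f(s_i)].
Sum = 18.4375.

18.4375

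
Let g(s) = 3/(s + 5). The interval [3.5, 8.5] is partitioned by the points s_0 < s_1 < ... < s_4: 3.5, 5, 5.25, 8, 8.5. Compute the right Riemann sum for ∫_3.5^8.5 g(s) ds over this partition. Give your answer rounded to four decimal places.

1.2689

Subinterval widths: 1.5, 0.25, 2.75, 0.5.
Right endpoints: 5, 5.25, 8, 8.5.
g(5) = 0.3, g(5.25) = 12/41, g(8) = 3/13, g(8.5) = 2/9.
Sum = Σ Δs_i · g(s_i).
Sum ≈ 1.2689.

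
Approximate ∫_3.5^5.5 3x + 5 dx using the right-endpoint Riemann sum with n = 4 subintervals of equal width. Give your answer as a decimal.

Δx = (5.5 − 3.5)/4 = 0.5.
Right endpoints: 4, 4.5, 5, 5.5.
f(4) = 17, f(4.5) = 18.5, f(5) = 20, f(5.5) = 21.5.
Sum = Δx · [f(4) + f(4.5) + f(5) + f(5.5)].
Sum = 38.5.

38.5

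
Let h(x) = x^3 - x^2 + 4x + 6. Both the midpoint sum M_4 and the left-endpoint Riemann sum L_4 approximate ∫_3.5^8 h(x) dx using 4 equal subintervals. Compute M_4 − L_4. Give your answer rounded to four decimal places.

M_4 ≈ 952.896973.
L_4 ≈ 731.135742.
M_4 − L_4 ≈ 221.7612.

221.7612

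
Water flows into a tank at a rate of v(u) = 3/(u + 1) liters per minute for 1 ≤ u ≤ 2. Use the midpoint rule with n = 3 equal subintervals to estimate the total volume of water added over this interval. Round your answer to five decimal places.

1.21448

Δu = (2 − 1)/3 = 1/3.
Midpoints: 7/6, 1.5, 11/6.
v(7/6) = 18/13, v(1.5) = 1.2, v(11/6) = 18/17.
Sum = Δu · [v(7/6) + v(1.5) + v(11/6)].
Sum ≈ 1.21448.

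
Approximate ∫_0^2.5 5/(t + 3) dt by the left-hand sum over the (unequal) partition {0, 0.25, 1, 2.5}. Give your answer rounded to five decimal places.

3.44551

Subinterval widths: 0.25, 0.75, 1.5.
Left endpoints: 0, 0.25, 1.
f(0) = 5/3, f(0.25) = 20/13, f(1) = 1.25.
Sum = Σ Δt_i · f(t_i).
Sum ≈ 3.44551.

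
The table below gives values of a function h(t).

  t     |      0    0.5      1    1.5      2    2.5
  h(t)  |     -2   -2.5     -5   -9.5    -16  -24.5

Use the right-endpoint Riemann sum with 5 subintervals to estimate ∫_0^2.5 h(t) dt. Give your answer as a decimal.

Δt = 0.5.
Sum = 0.5·[(-2.5) + (-5) + (-9.5) + (-16) + (-24.5)] = -28.75.

-28.75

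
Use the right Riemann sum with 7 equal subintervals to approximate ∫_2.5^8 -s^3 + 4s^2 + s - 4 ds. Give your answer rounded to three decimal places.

Δs = (8 − 2.5)/7 = 11/14.
Right endpoints: 23/7, 57/14, 34/7, 79/14, 45/7, 101/14, 8.
f(23/7) = 2400/343, f(57/14) = -3053/2744, f(34/7) = -6642/343, f(79/14) = -139035/2744, f(45/7) = -33592/343, f(101/14) = -450225/2744, f(8) = -252.
Sum = Δs · [f(23/7) + f(57/14) + f(34/7) + ...].
Sum ≈ -454.269.

-454.269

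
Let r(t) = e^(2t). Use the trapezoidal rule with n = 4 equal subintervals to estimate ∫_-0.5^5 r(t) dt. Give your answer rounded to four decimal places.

17211.2785

Δt = (5 − (-0.5))/4 = 1.375.
r(-0.5) ≈ 0.3679, r(0.875) ≈ 5.7546, r(2.25) ≈ 90.0171, r(3.625) ≈ 1408.1048, r(5) ≈ 22026.4658.
T_4 = (Δt/2)·[r(t_0) + 2r(t_1) + 2r(t_2) + 2r(t_3) + r(t_4)].
Sum ≈ 17211.2785.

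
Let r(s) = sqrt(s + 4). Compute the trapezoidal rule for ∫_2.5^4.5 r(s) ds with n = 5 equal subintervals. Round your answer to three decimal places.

Δs = (4.5 − 2.5)/5 = 0.4.
r(2.5) ≈ 2.550, r(2.9) ≈ 2.627, r(3.3) ≈ 2.702, r(3.7) ≈ 2.775, r(4.1) ≈ 2.846, r(4.5) ≈ 2.915.
T_5 = (Δs/2)·[r(s_0) + 2r(s_1) + ... + 2r(s_{4}) + r(s_5)].
Sum ≈ 5.473.

5.473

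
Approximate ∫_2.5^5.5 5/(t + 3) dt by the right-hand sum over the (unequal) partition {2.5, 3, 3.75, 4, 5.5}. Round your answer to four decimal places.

2.0331

Subinterval widths: 0.5, 0.75, 0.25, 1.5.
Right endpoints: 3, 3.75, 4, 5.5.
f(3) = 5/6, f(3.75) = 20/27, f(4) = 5/7, f(5.5) = 10/17.
Sum = Σ Δt_i · f(t_i).
Sum ≈ 2.0331.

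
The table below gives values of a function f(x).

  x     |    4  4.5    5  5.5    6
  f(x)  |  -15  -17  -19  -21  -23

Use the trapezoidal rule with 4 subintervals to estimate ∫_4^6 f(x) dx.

-38

Δx = 0.5.
T_4 = (0.5/2)·[(-15) + 2·(-17) + 2·(-19) + 2·(-21) + (-23)] = -38.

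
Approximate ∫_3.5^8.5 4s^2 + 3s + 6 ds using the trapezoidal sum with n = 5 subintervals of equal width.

Δs = (8.5 − 3.5)/5 = 1.
f(3.5) = 65.5, f(4.5) = 100.5, f(5.5) = 143.5, f(6.5) = 194.5, f(7.5) = 253.5, f(8.5) = 320.5.
T_5 = (Δs/2)·[f(s_0) + 2f(s_1) + ... + 2f(s_{4}) + f(s_5)].
Sum = 885.

885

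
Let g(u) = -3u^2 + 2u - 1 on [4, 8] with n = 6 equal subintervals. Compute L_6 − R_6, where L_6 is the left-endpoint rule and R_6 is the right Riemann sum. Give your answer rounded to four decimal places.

L_6 ≈ -359.555556.
R_6 ≈ -450.222222.
L_6 − R_6 ≈ 90.6667.

90.6667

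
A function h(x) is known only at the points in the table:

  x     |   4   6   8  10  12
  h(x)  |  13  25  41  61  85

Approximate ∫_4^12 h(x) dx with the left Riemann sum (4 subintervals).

280

Δx = 2.
Sum = 2·[13 + 25 + 41 + 61] = 280.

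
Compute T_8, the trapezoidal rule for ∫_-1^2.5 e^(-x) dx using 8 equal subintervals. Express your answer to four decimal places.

2.6781

Δx = (2.5 − (-1))/8 = 0.4375.
f(-1) ≈ 2.7183, f(-0.5625) ≈ 1.7551, f(-0.125) ≈ 1.1331, f(0.3125) ≈ 0.7316, f(0.75) ≈ 0.4724, f(1.1875) ≈ 0.3050, f(1.625) ≈ 0.1969, f(2.0625) ≈ 0.1271, f(2.5) ≈ 0.0821.
T_8 = (Δx/2)·[f(x_0) + 2f(x_1) + ... + 2f(x_{7}) + f(x_8)].
Sum ≈ 2.6781.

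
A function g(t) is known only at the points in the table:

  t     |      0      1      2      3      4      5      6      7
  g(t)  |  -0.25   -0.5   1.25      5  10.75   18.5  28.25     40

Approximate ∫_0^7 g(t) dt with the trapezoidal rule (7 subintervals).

83.125

Δt = 1.
T_7 = (1/2)·[(-0.25) + 2·(-0.5) + 2·1.25 + 2·5 + 2·10.75 + 2·18.5 + 2·28.25 + 40] = 83.125.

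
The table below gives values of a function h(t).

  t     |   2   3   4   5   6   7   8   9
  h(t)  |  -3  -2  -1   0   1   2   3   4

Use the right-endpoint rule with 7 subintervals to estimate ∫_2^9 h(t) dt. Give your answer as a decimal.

7

Δt = 1.
Sum = 1·[(-2) + (-1) + 0 + 1 + 2 + 3 + 4] = 7.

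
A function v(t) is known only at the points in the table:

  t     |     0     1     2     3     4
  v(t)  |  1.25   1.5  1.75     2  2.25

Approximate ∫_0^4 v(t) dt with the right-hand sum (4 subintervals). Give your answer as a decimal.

Δt = 1.
Sum = 1·[1.5 + 1.75 + 2 + 2.25] = 7.5.

7.5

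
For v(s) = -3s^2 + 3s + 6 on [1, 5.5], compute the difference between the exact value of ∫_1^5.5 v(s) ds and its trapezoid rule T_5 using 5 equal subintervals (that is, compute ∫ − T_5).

1.8225

Exact integral: ∫_1^5.5 v(s) ds = -94.5.
T_5 = -96.3225.
Error = -94.5 − (-96.3225) = 1.8225.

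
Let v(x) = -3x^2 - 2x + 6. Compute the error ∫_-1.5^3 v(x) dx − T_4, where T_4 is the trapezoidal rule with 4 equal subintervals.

2.84765625

Exact integral: ∫_-1.5^3 v(x) dx = -10.125.
T_4 = -12.97265625.
Error = -10.125 − (-12.97265625) = 2.84765625.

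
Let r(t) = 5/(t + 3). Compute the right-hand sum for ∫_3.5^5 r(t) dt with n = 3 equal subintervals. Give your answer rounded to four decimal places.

Δt = (5 − 3.5)/3 = 0.5.
Right endpoints: 4, 4.5, 5.
r(4) = 5/7, r(4.5) = 2/3, r(5) = 0.625.
Sum = Δt · [r(4) + r(4.5) + r(5)].
Sum ≈ 1.0030.

1.0030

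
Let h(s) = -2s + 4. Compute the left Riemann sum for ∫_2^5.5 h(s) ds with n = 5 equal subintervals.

Δs = (5.5 − 2)/5 = 0.7.
Left endpoints: 2, 2.7, 3.4, 4.1, 4.8.
h(2) = 0, h(2.7) = -1.4, h(3.4) = -2.8, h(4.1) = -4.2, h(4.8) = -5.6.
Sum = Δs · [h(2) + h(2.7) + h(3.4) + h(4.1) + h(4.8)].
Sum = -9.8.

-9.8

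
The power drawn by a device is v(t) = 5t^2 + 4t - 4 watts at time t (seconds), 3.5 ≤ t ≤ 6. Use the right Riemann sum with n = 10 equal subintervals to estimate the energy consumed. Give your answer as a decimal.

342.265625

Δt = (6 − 3.5)/10 = 0.25.
Right endpoints: 3.75, 4, 4.25, 4.5, 4.75, 5, 5.25, 5.5, 5.75, 6.
v(3.75) = 81.3125, v(4) = 92, v(4.25) = 103.3125, v(4.5) = 115.25, v(4.75) = 127.8125, v(5) = 141, v(5.25) = 154.8125, v(5.5) = 169.25, v(5.75) = 184.3125, v(6) = 200.
Sum = Δt · [v(3.75) + v(4) + v(4.25) + ...].
Sum = 342.265625.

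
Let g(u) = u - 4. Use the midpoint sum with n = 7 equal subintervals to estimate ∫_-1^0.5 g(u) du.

Δu = (0.5 − (-1))/7 = 3/14.
Midpoints: -25/28, -19/28, -13/28, -0.25, -1/28, 5/28, 11/28.
g(-25/28) = -137/28, g(-19/28) = -131/28, g(-13/28) = -125/28, g(-0.25) = -4.25, g(-1/28) = -113/28, g(5/28) = -107/28, g(11/28) = -101/28.
Sum = Δu · [g(-25/28) + g(-19/28) + g(-13/28) + ...].
Sum = -6.375.

-6.375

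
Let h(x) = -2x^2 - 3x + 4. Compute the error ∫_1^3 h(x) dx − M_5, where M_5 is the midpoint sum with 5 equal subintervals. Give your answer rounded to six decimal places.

Exact integral: ∫_1^3 h(x) dx ≈ -21.33333333.
M_5 = -21.28.
Error ≈ -21.33333333 − (-21.28) ≈ -0.053333.

-0.053333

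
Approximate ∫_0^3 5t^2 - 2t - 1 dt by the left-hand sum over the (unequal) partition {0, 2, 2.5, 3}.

Subinterval widths: 2, 0.5, 0.5.
Left endpoints: 0, 2, 2.5.
f(0) = -1, f(2) = 15, f(2.5) = 25.25.
Sum = Σ Δt_i · f(t_i).
Sum = 18.125.

18.125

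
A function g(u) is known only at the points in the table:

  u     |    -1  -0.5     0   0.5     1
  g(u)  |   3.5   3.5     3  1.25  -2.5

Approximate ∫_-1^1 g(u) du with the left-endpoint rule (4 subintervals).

Δu = 0.5.
Sum = 0.5·[3.5 + 3.5 + 3 + 1.25] = 5.625.

5.625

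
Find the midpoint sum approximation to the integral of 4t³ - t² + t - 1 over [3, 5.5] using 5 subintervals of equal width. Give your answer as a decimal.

793.125

Δt = (5.5 − 3)/5 = 0.5.
Midpoints: 3.25, 3.75, 4.25, 4.75, 5.25.
f(3.25) = 129, f(3.75) = 199.625, f(4.25) = 292.25, f(4.75) = 409.875, f(5.25) = 555.5.
Sum = Δt · [f(3.25) + f(3.75) + f(4.25) + f(4.75) + f(5.25)].
Sum = 793.125.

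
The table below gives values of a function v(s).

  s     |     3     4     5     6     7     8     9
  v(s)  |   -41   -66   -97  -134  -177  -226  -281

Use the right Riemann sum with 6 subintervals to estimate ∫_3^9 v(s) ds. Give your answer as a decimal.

-981

Δs = 1.
Sum = 1·[(-66) + (-97) + (-134) + (-177) + (-226) + (-281)] = -981.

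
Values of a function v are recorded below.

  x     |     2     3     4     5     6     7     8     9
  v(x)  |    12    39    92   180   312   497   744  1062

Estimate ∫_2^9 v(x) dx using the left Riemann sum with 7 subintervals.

1876

Δx = 1.
Sum = 1·[12 + 39 + 92 + 180 + 312 + 497 + 744] = 1876.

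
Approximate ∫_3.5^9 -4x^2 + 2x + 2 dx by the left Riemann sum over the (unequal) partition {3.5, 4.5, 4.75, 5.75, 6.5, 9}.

-610.3125

Subinterval widths: 1, 0.25, 1, 0.75, 2.5.
Left endpoints: 3.5, 4.5, 4.75, 5.75, 6.5.
f(3.5) = -40, f(4.5) = -70, f(4.75) = -78.75, f(5.75) = -118.75, f(6.5) = -154.
Sum = Σ Δx_i · f(x_i).
Sum = -610.3125.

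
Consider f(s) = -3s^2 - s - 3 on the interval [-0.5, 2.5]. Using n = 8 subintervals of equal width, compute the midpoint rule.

Δs = (2.5 − (-0.5))/8 = 0.375.
Midpoints: -0.3125, 0.0625, 0.4375, 0.8125, 1.1875, 1.5625, 1.9375, 2.3125.
f(-0.3125) = -2.98046875, f(0.0625) = -3.07421875, f(0.4375) = -4.01171875, f(0.8125) = -5.79296875, f(1.1875) = -8.41796875, f(1.5625) = -11.88671875, f(1.9375) = -16.19921875, f(2.3125) = -21.35546875.
Sum = Δs · [f(-0.3125) + f(0.0625) + f(0.4375) + ...].
Sum = -27.64453125.

-27.64453125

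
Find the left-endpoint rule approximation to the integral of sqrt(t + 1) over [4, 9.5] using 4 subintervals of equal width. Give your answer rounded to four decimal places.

Δt = (9.5 − 4)/4 = 1.375.
Left endpoints: 4, 5.375, 6.75, 8.125.
f(4) ≈ 2.2361, f(5.375) ≈ 2.5249, f(6.75) ≈ 2.7839, f(8.125) ≈ 3.0208.
Sum = Δt · [f(4) + f(5.375) + f(6.75) + f(8.125)].
Sum ≈ 14.5277.

14.5277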